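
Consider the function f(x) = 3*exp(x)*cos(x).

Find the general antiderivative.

Differentiate the proposed F(x) back; it has to land on f(x) exactly.
Check: d/dx[3*(sin(x) + cos(x))*exp(x)/2] = 3*exp(x)*cos(x) = f(x).

F(x) = 3*(sin(x) + cos(x))*exp(x)/2 + C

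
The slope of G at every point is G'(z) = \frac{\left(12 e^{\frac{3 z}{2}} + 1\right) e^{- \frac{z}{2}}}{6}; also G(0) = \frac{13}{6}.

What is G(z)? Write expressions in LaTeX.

G(z) = \frac{\left(12 e^{\frac{3 z}{2}} + 3 e^{\frac{z}{2}} - 2\right) e^{- \frac{z}{2}}}{6}

A candidate passes only if d/dz[G] lands on the given G'(z) exactly.
A general antiderivative is 2 e^{z} - \frac{e^{- \frac{z}{2}}}{3} + C.
The condition gives C = \frac{13}{6} - (\frac{5}{3}) = \frac{1}{2}.
So G(z) = \frac{\left(12 e^{\frac{3 z}{2}} + 3 e^{\frac{z}{2}} - 2\right) e^{- \frac{z}{2}}}{6}.
Check: d/dz[\frac{\left(12 e^{\frac{3 z}{2}} + 3 e^{\frac{z}{2}} - 2\right) e^{- \frac{z}{2}}}{6}] = \frac{\left(12 e^{\frac{3 z}{2}} + 1\right) e^{- \frac{z}{2}}}{6} = G'(z).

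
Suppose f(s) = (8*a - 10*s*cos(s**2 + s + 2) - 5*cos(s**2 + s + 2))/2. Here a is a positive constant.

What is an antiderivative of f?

A first test for any F(s): its s-derivative must equal f(s) identically.
Check: d/ds[4*a*s - 5*sin(s**2 + s + 2)/2] = 4*a - 5*s*cos(s**2 + s + 2) - 5*cos(s**2 + s + 2)/2, which equals f(s).

An antiderivative is F(s) = 4*a*s - 5*sin(s**2 + s + 2)/2.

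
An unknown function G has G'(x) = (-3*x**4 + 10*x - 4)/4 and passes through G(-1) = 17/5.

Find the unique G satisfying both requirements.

Check a candidate G(x) by differentiating: d/dx[G] must match the given G'(x).
A general antiderivative is -3*x**5/20 + 5*x**2/4 - x + C.
The condition gives C = 17/5 - (12/5) = 1.
So G(x) = -3*x**5/20 + 5*x**2/4 - x + 1.
Check: d/dx[-3*x**5/20 + 5*x**2/4 - x + 1] = -3*x**4/4 + 5*x/2 - 1, which equals G'(x).

G(x) = -3*x**5/20 + 5*x**2/4 - x + 1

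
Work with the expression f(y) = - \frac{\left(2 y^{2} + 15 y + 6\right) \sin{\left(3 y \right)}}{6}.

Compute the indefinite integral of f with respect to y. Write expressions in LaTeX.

F(y) = \frac{18 y^{2} \cos{\left(3 y \right)} - 12 y \sin{\left(3 y \right)} + 135 y \cos{\left(3 y \right)} - 45 \sin{\left(3 y \right)} + 50 \cos{\left(3 y \right)}}{162} + C

Any candidate F(y) must reproduce f(y) exactly when differentiated.
Check: d/dy[\frac{18 y^{2} \cos{\left(3 y \right)} - 12 y \sin{\left(3 y \right)} + 135 y \cos{\left(3 y \right)} - 45 \sin{\left(3 y \right)} + 50 \cos{\left(3 y \right)}}{162}] = - \frac{y^{2} \sin{\left(3 y \right)}}{3} - \frac{5 y \sin{\left(3 y \right)}}{2} - \sin{\left(3 y \right)}, which equals f(y).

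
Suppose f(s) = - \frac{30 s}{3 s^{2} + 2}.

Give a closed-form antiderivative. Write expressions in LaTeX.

An antiderivative is F(s) = - 5 \log{\left(\frac{3 s^{2}}{2} + 1 \right)}.

f matches the chain-rule pattern g'(h)*h' with inner function h(s) = \frac{3 s^{2}}{2} + 1; substituting u = h(s) collapses the integral.
Check: d/ds[- 5 \log{\left(\frac{3 s^{2}}{2} + 1 \right)}] = - \frac{30 s}{3 s^{2} + 2} = f(s).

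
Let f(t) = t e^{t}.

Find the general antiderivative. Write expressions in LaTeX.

Recognize the product-rule pattern: f = u'v + uv' with u = t - 1, v = e^{t}, so integration by parts undoes it.
Check: d/dt[\left(t - 1\right) e^{t}] = t e^{t} = f(t).

F(t) = \left(t - 1\right) e^{t} + C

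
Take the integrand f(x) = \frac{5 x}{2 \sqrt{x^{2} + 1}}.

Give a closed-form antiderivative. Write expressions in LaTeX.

An antiderivative is F(x) = \frac{5 \sqrt{x^{2} + 1}}{2}.

f matches the chain-rule pattern g'(h)*h' with inner function h(x) = x^{2} + 1; substituting u = h(x) collapses the integral.
Check: d/dx[\frac{5 \sqrt{x^{2} + 1}}{2}] = \frac{5 x}{2 \sqrt{x^{2} + 1}} = f(x).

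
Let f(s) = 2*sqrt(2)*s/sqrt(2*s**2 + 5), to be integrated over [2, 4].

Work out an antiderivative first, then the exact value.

f matches the chain-rule pattern g'(h)*h' with inner function h(s) = s**2 + 5/2; substituting u = h(s) collapses the integral.
F(s) = sqrt(2)*sqrt(2*s**2 + 5) is an antiderivative of f.
Check: d/ds[sqrt(2)*sqrt(2*s**2 + 5)] = 2*sqrt(2)*s/sqrt(2*s**2 + 5) = f(s).
F(4) = sqrt(74); F(2) = sqrt(26).
Integral = F(4) - F(2) = -sqrt(26) + sqrt(74).

Antiderivative: F(s) = sqrt(2)*sqrt(2*s**2 + 5); value = -sqrt(26) + sqrt(74)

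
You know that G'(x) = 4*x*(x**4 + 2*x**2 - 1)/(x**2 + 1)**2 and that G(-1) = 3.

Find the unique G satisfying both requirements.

G(x) = (2*x**2*(x**2 + 1) - x**2 + 3)/(x**2 + 1)

Whatever form G(x) takes, its d/dx must return the stated G'(x).
A general antiderivative is 2*x**2 + 2/(x**2/2 + 1/2) + C.
The condition gives C = 3 - (4) = -1.
So G(x) = (2*x**2*(x**2 + 1) - x**2 + 3)/(x**2 + 1).
Check: d/dx[(2*x**2*(x**2 + 1) - x**2 + 3)/(x**2 + 1)] = (4*x**5 + 8*x**3 - 4*x)/(x**4 + 2*x**2 + 1), which equals G'(x).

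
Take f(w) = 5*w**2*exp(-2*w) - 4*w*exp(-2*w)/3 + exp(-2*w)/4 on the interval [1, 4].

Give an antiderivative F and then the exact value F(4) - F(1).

f has the shape u'v + uv' for u = -5*w**2/2 - 11*w/6 - 25/24 and v = exp(-2*w) — it is the derivative of the product u*v.
F(w) = (-60*w**2 - 44*w - 25)*exp(-2*w)/24 is an antiderivative of f.
Check: d/dw[(-60*w**2 - 44*w - 25)*exp(-2*w)/24] = (60*w**2 - 16*w + 3)*exp(-2*w)/12, which equals f(w).
F(4) = -387*exp(-8)/8; F(1) = -43*exp(-2)/8.
Integral = F(4) - F(1) = -387*exp(-8)/8 + 43*exp(-2)/8.

Antiderivative: F(w) = (-60*w**2 - 44*w - 25)*exp(-2*w)/24; value = -387*exp(-8)/8 + 43*exp(-2)/8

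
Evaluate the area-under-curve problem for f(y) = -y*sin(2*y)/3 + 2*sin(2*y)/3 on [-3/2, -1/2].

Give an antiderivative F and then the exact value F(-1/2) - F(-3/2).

The integrand splits into summands that can be handled one at a time.
F(y) = y*cos(2*y)/6 - sin(2*y)/12 - cos(2*y)/3 is an antiderivative of f.
Check: d/dy[y*cos(2*y)/6 - sin(2*y)/12 - cos(2*y)/3] = -y*sin(2*y)/3 + 2*sin(2*y)/3 = f(y).
F(-1/2) = -5*cos(1)/12 + sin(1)/12; F(-3/2) = sin(3)/12 - 7*cos(3)/12.
Integral = F(-1/2) - F(-3/2) = 7*cos(3)/12 - 5*cos(1)/12 - sin(3)/12 + sin(1)/12.

Antiderivative: F(y) = y*cos(2*y)/6 - sin(2*y)/12 - cos(2*y)/3; value = 7*cos(3)/12 - 5*cos(1)/12 - sin(3)/12 + sin(1)/12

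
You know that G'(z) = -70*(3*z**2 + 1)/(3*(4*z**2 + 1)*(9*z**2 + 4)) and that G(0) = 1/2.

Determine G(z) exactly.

Any candidate G(z) must reproduce the stated G'(z) exactly.
A general antiderivative is -5*atan(3*z/2)/3 - 5*atan(2*z)/3 + C.
The condition gives C = 1/2 - (0) = 1/2.
So G(z) = -5*atan(3*z/2)/3 - 5*atan(2*z)/3 + 1/2.
Check: d/dz[-5*atan(3*z/2)/3 - 5*atan(2*z)/3 + 1/2] = (-210*z**2 - 70)/(108*z**4 + 75*z**2 + 12), which equals G'(z).

G(z) = -5*atan(3*z/2)/3 - 5*atan(2*z)/3 + 1/2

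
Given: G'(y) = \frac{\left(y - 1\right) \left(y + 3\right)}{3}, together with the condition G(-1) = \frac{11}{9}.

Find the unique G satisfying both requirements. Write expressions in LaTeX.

G(y) = \frac{y^{3}}{9} + \frac{y^{2}}{3} - y

Check a candidate G(y) by differentiating: d/dy[G] must match the given G'(y).
A general antiderivative is \frac{y^{3}}{9} + \frac{y^{2}}{3} - y + C.
The condition gives C = \frac{11}{9} - (\frac{11}{9}) = 0.
So G(y) = \frac{y^{3}}{9} + \frac{y^{2}}{3} - y.
Check: d/dy[\frac{y^{3}}{9} + \frac{y^{2}}{3} - y] = \frac{y^{2}}{3} + \frac{2 y}{3} - 1, which equals G'(y).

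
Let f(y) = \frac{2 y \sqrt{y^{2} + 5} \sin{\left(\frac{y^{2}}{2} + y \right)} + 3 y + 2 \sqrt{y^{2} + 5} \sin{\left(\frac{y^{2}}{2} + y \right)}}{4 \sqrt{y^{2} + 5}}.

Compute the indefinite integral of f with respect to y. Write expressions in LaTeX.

Check any antiderivative F(y) by computing F'(y) and comparing it with f(y).
Check: d/dy[\frac{3 \sqrt{y^{2} + 5}}{4} - \frac{\cos{\left(\frac{y^{2}}{2} + y \right)}}{2}] = \frac{2 y \sqrt{y^{2} + 5} \sin{\left(\frac{y^{2}}{2} + y \right)} + 3 y + 2 \sqrt{y^{2} + 5} \sin{\left(\frac{y^{2}}{2} + y \right)}}{4 \sqrt{y^{2} + 5}} = f(y).

F(y) = \frac{3 \sqrt{y^{2} + 5}}{4} - \frac{\cos{\left(\frac{y^{2}}{2} + y \right)}}{2} + C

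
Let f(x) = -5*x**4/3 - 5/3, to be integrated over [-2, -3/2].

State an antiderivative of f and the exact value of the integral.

Antiderivative: F(x) = -x*(x**4 + 5)/3; value = -287/32

Any candidate F(x) must reproduce f(x) exactly when differentiated.
F(x) = -x*(x**4 + 5)/3 is an antiderivative of f.
Check: d/dx[-x*(x**4 + 5)/3] = -5*x**4/3 - 5/3 = f(x).
F(-3/2) = 161/32; F(-2) = 14.
Integral = F(-3/2) - F(-2) = -287/32.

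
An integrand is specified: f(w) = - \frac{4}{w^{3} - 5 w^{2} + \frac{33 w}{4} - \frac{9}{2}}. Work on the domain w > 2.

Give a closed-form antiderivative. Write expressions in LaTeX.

The denominator factors as \left(w - 2\right) \left(2 w - 3\right)^{2}; partial fractions split f into directly integrable pieces: \frac{32}{2 w - 3} + \frac{32}{\left(2 w - 3\right)^{2}} - \frac{16}{w - 2}.
Check: d/dw[\frac{- 32 w \log{\left(w - 2 \right)} + 32 w \log{\left(w - \frac{3}{2} \right)} + 48 \log{\left(w - 2 \right)} - 48 \log{\left(w - \frac{3}{2} \right)} - 16}{2 w - 3}] = - \frac{16}{4 w^{3} - 20 w^{2} + 33 w - 18}, which equals f(w).

An antiderivative is F(w) = \frac{- 32 w \log{\left(w - 2 \right)} + 32 w \log{\left(w - \frac{3}{2} \right)} + 48 \log{\left(w - 2 \right)} - 48 \log{\left(w - \frac{3}{2} \right)} - 16}{2 w - 3}.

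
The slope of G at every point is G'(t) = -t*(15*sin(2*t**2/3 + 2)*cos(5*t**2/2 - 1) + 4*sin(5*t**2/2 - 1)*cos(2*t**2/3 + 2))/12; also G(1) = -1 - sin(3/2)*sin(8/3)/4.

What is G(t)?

G(t) = -sin(2*t**2/3 + 2)*sin(5*t**2/2 - 1)/4 - 1

G'(t) has the shape u'v + uv' for u = -sin(5*t**2/2 - 1)/4 and v = sin(2*t**2/3 + 2) — it is the derivative of the product u*v.
A general antiderivative is -sin(2*t**2/3 + 2)*sin(5*t**2/2 - 1)/4 + C.
The condition gives C = -1 - sin(3/2)*sin(8/3)/4 - (-sin(3/2)*sin(8/3)/4) = -1.
So G(t) = -sin(2*t**2/3 + 2)*sin(5*t**2/2 - 1)/4 - 1.
Check: d/dt[-sin(2*t**2/3 + 2)*sin(5*t**2/2 - 1)/4 - 1] = -5*t*sin(2*t**2/3 + 2)*cos(5*t**2/2 - 1)/4 - t*sin(5*t**2/2 - 1)*cos(2*t**2/3 + 2)/3, which equals G'(t).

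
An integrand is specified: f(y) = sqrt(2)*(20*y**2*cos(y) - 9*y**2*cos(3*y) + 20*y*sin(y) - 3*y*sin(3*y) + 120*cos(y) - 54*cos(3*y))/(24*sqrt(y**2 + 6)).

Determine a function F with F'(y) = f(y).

Recognize the product-rule pattern: f = u'v + uv' with u = -sqrt(y**2/2 + 3), v = -5*sin(y)/3 + sin(3*y)/4, so integration by parts undoes it.
Check: d/dy[-sqrt(2)*sqrt(y**2 + 6)*(-20*sin(y) + 3*sin(3*y))/24] = (20*sqrt(2)*y**2*cos(y) - 9*sqrt(2)*y**2*cos(3*y) + 20*sqrt(2)*y*sin(y) - 3*sqrt(2)*y*sin(3*y) + 120*sqrt(2)*cos(y) - 54*sqrt(2)*cos(3*y))/(24*sqrt(y**2 + 6)), which equals f(y).

An antiderivative is F(y) = -sqrt(2)*sqrt(y**2 + 6)*(-20*sin(y) + 3*sin(3*y))/24.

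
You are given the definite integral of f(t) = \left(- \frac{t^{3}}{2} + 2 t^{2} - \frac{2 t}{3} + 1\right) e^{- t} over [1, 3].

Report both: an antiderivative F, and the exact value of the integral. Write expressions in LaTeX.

Recognize the product-rule pattern: f = u'v + uv' with u = \frac{t^{3}}{2} - \frac{t^{2}}{2} - \frac{t}{3} - \frac{4}{3}, v = e^{- t}, so integration by parts undoes it.
F(t) = \frac{\left(3 t^{3} - 3 t^{2} - 2 t - 8\right) e^{- t}}{6} is an antiderivative of f.
Check: d/dt[\frac{\left(3 t^{3} - 3 t^{2} - 2 t - 8\right) e^{- t}}{6}] = \frac{\left(- 3 t^{3} + 12 t^{2} - 4 t + 6\right) e^{- t}}{6}, which equals f(t).
F(3) = \frac{20}{3 e^{3}}; F(1) = - \frac{5}{3 e}.
Integral = F(3) - F(1) = \frac{20}{3 e^{3}} + \frac{5}{3 e}.

Antiderivative: F(t) = \frac{\left(3 t^{3} - 3 t^{2} - 2 t - 8\right) e^{- t}}{6}; value = \frac{20}{3 e^{3}} + \frac{5}{3 e}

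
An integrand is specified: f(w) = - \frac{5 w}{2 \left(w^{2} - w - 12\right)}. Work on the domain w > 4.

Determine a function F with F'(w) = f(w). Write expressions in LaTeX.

The denominator factors as 2 \left(w - 4\right) \left(w + 3\right); partial fractions split f into directly integrable pieces: - \frac{15}{14 \left(w + 3\right)} - \frac{10}{7 \left(w - 4\right)}.
Check: d/dw[- \frac{10 \log{\left(w - 4 \right)}}{7} - \frac{15 \log{\left(w + 3 \right)}}{14}] = - \frac{5 w}{2 w^{2} - 2 w - 24}, which equals f(w).

An antiderivative is F(w) = - \frac{10 \log{\left(w - 4 \right)}}{7} - \frac{15 \log{\left(w + 3 \right)}}{14}.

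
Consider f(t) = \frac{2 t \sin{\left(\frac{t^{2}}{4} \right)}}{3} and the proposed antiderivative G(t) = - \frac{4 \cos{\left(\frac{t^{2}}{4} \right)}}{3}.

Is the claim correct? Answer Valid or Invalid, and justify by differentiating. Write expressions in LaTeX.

Valid - the claim checks out under differentiation.

d/dt[G] = \frac{2 t \sin{\left(\frac{t^{2}}{4} \right)}}{3}
This equals f(t) exactly, so the claim holds.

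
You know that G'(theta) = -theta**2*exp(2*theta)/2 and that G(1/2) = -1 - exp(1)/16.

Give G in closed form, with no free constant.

G(theta) = (-2*theta**2 + 2*theta - 1)*exp(2*theta)/8 - 1

Recognize the product-rule pattern: G'(theta) = u'v + uv' with u = -theta**2/4 + theta/4 - 1/8, v = exp(2*theta), so integration by parts undoes it.
A general antiderivative is (-2*theta**2 + 2*theta - 1)*exp(2*theta)/8 + C.
The condition gives C = -1 - exp(1)/16 - (-exp(1)/16) = -1.
So G(theta) = (-2*theta**2 + 2*theta - 1)*exp(2*theta)/8 - 1.
Check: d/dtheta[(-2*theta**2 + 2*theta - 1)*exp(2*theta)/8 - 1] = -theta**2*exp(2*theta)/2 = G'(theta).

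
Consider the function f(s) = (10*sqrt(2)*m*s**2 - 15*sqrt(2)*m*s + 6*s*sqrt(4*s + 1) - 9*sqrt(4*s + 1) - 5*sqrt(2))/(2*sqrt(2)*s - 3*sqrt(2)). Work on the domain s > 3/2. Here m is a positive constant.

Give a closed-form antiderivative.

An antiderivative is F(s) = (10*m*s**2 + 4*sqrt(2)*s*sqrt(4*s + 1) + sqrt(2)*sqrt(4*s + 1) - 10*log(2*s - 3))/4.

Differentiate the proposed F(s) back; it has to land on f(s) exactly.
Check: d/ds[(10*m*s**2 + 4*sqrt(2)*s*sqrt(4*s + 1) + sqrt(2)*sqrt(4*s + 1) - 10*log(2*s - 3))/4] = (20*m*s**2*sqrt(4*s + 1) - 30*m*s*sqrt(4*s + 1) + 24*sqrt(2)*s**2 - 30*sqrt(2)*s - 10*sqrt(4*s + 1) - 9*sqrt(2))/(4*s*sqrt(4*s + 1) - 6*sqrt(4*s + 1)), which equals f(s).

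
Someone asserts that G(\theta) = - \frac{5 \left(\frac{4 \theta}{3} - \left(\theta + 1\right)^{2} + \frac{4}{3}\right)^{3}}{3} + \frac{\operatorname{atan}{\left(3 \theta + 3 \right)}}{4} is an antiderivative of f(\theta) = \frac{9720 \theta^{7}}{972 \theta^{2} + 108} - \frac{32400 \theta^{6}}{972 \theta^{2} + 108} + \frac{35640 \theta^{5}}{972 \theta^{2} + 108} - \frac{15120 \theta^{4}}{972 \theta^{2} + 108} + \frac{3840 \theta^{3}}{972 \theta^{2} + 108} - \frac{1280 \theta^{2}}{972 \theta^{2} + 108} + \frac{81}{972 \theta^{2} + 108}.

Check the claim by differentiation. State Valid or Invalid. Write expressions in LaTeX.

d/d\theta[G] = \frac{9720 \theta^{7} + 35640 \theta^{6} + 45360 \theta^{5} + 17280 \theta^{4} - 8040 \theta^{3} - 5960 \theta^{2} + 320 \theta + 481}{972 \theta^{2} + 1944 \theta + 1080}
d/d\theta[G] - f(\theta) = \frac{437400 \theta^{8} + 583200 \theta^{7} + 9720 \theta^{6} - 145800 \theta^{5} + 57240 \theta^{4} - 20520 \theta^{3} + 10440 \theta^{2} - 1138 \theta - 329}{8748 \theta^{4} + 17496 \theta^{3} + 10692 \theta^{2} + 1944 \theta + 1080} != 0.

Invalid: d/d\theta[G] - f = \frac{437400 \theta^{8} + 583200 \theta^{7} + 9720 \theta^{6} - 145800 \theta^{5} + 57240 \theta^{4} - 20520 \theta^{3} + 10440 \theta^{2} - 1138 \theta - 329}{8748 \theta^{4} + 17496 \theta^{3} + 10692 \theta^{2} + 1944 \theta + 1080}, which is not 0.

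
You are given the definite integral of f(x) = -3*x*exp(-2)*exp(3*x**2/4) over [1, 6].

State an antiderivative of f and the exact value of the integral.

f matches the chain-rule pattern g'(h)*h' with inner function h(x) = 3*x**2/4 - 2; substituting u = h(x) collapses the integral.
F(x) = -2*exp(-2)*exp(3*x**2/4) is an antiderivative of f.
Check: d/dx[-2*exp(-2)*exp(3*x**2/4)] = -3*x*exp(-2)*exp(3*x**2/4) = f(x).
F(6) = -2*exp(25); F(1) = -2*exp(-5/4).
Integral = F(6) - F(1) = -2*exp(25) + 2*exp(-5/4).

Antiderivative: F(x) = -2*exp(-2)*exp(3*x**2/4); value = -2*exp(25) + 2*exp(-5/4)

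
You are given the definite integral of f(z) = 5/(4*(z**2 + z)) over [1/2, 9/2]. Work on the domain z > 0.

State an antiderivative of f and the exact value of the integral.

Factor the denominator (4*z*(z + 1)) and decompose: f = -5/(4*(z + 1)) + 5/(4*z); each piece integrates to a log, atan, or power term.
F(z) = 5*log(z)/4 - 5*log(z + 1)/4 is an antiderivative of f.
Check: d/dz[5*log(z)/4 - 5*log(z + 1)/4] = 5/(4*z**2 + 4*z), which equals f(z).
F(9/2) = -5*log(11/2)/4 + 5*log(9/2)/4; F(1/2) = -5*log(2)/4 - 5*log(3/2)/4.
Integral = F(9/2) - F(1/2) = -5*log(11/2)/4 + 5*log(3/2)/4 + 5*log(2)/4 + 5*log(9/2)/4.

Antiderivative: F(z) = 5*log(z)/4 - 5*log(z + 1)/4; value = -5*log(11/2)/4 + 5*log(3/2)/4 + 5*log(2)/4 + 5*log(9/2)/4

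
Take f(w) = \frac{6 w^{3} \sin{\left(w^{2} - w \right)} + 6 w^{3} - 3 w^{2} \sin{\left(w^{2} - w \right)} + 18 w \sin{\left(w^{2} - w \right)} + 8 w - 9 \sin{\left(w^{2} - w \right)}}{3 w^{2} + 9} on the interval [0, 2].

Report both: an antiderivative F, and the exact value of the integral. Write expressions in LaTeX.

An antiderivative F(w) passes only if d/dw[F] lands on f(w) exactly.
F(w) = w^{2} - \frac{5 \log{\left(2 w^{2} + 6 \right)}}{3} - \cos{\left(w^{2} - w \right)} is an antiderivative of f.
Check: d/dw[w^{2} - \frac{5 \log{\left(2 w^{2} + 6 \right)}}{3} - \cos{\left(w^{2} - w \right)}] = \frac{6 w^{3} \sin{\left(w^{2} - w \right)} + 6 w^{3} - 3 w^{2} \sin{\left(w^{2} - w \right)} + 18 w \sin{\left(w^{2} - w \right)} + 8 w - 9 \sin{\left(w^{2} - w \right)}}{3 w^{2} + 9} = f(w).
F(2) = - \frac{5 \log{\left(14 \right)}}{3} - \cos{\left(2 \right)} + 4; F(0) = - \frac{5 \log{\left(6 \right)}}{3} - 1.
Integral = F(2) - F(0) = - \frac{5 \log{\left(14 \right)}}{3} - \cos{\left(2 \right)} + \frac{5 \log{\left(6 \right)}}{3} + 5.

Antiderivative: F(w) = w^{2} - \frac{5 \log{\left(2 w^{2} + 6 \right)}}{3} - \cos{\left(w^{2} - w \right)}; value = - \frac{5 \log{\left(14 \right)}}{3} - \cos{\left(2 \right)} + \frac{5 \log{\left(6 \right)}}{3} + 5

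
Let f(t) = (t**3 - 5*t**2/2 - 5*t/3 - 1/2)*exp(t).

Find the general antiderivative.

f has the shape u'v + uv' for u = t**3 - 11*t**2/2 + 28*t/3 - 59/6 and v = exp(t) — it is the derivative of the product u*v.
Check: d/dt[t**3*exp(t) - 11*t**2*exp(t)/2 + 28*t*exp(t)/3 - 59*exp(t)/6] = t**3*exp(t) - 5*t**2*exp(t)/2 - 5*t*exp(t)/3 - exp(t)/2, which equals f(t).

F(t) = t**3*exp(t) - 11*t**2*exp(t)/2 + 28*t*exp(t)/3 - 59*exp(t)/6 + C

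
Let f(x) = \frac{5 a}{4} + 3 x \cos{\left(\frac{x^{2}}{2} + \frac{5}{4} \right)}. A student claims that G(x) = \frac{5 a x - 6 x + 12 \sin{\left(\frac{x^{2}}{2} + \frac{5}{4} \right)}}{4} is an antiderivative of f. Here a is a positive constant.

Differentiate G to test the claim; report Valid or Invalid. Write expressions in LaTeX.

d/dx[G] = \frac{5 a}{4} + 3 x \cos{\left(\frac{x^{2}}{2} + \frac{5}{4} \right)} - \frac{3}{2}
d/dx[G] - f(x) = - \frac{3}{2} != 0.

Invalid: d/dx[G] - f = - \frac{3}{2}, which is not 0.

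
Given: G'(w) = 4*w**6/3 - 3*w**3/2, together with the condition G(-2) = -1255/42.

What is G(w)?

G(w) = 4*w**7/21 - 3*w**4/8 + 1/2

Integrate term by term and add the pieces.
A general antiderivative is 4*w**7/21 - 3*w**4/8 + C.
The condition gives C = -1255/42 - (-638/21) = 1/2.
So G(w) = 4*w**7/21 - 3*w**4/8 + 1/2.
Check: d/dw[4*w**7/21 - 3*w**4/8 + 1/2] = 4*w**6/3 - 3*w**3/2 = G'(w).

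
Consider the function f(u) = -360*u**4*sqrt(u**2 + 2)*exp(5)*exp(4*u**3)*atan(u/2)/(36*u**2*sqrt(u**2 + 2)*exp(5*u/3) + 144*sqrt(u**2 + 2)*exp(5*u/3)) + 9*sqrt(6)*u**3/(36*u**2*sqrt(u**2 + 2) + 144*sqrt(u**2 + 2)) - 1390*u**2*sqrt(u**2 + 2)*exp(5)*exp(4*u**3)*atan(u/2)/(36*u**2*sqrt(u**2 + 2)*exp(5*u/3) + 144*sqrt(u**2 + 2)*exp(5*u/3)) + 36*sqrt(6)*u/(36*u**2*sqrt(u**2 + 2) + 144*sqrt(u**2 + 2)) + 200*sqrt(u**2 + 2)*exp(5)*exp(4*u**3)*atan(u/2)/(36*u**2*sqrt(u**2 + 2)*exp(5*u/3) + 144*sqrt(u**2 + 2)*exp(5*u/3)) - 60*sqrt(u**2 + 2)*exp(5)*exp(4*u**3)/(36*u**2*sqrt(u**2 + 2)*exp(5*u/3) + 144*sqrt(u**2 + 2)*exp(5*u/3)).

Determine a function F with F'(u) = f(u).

Integrate term by term and add the pieces.
Check: d/du[sqrt(2)*(3*sqrt(3)*sqrt(u**2 + 2) - 5*sqrt(2)*exp(5)*exp(-5*u/3)*exp(4*u**3)*atan(u/2))/12] = (-360*u**4*sqrt(u**2 + 2)*exp(5)*exp(4*u**3)*atan(u/2) + 9*sqrt(6)*u**3*exp(5*u/3) - 1390*u**2*sqrt(u**2 + 2)*exp(5)*exp(4*u**3)*atan(u/2) + 36*sqrt(6)*u*exp(5*u/3) + 200*sqrt(u**2 + 2)*exp(5)*exp(4*u**3)*atan(u/2) - 60*sqrt(u**2 + 2)*exp(5)*exp(4*u**3))/(36*u**2*sqrt(u**2 + 2)*exp(5*u/3) + 144*sqrt(u**2 + 2)*exp(5*u/3)), which equals f(u).

An antiderivative is F(u) = sqrt(2)*(3*sqrt(3)*sqrt(u**2 + 2) - 5*sqrt(2)*exp(5)*exp(-5*u/3)*exp(4*u**3)*atan(u/2))/12.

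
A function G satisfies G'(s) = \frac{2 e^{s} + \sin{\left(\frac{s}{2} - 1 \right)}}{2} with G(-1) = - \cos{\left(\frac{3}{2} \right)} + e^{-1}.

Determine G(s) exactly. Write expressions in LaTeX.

G(s) = e^{s} - \cos{\left(\frac{s}{2} - 1 \right)}

The proposed G(s) is checked by its d/ds: the result must match the given G'(s).
A general antiderivative is e^{s} - \cos{\left(\frac{s}{2} - 1 \right)} + C.
The condition gives C = - \cos{\left(\frac{3}{2} \right)} + e^{-1} - (- \cos{\left(\frac{3}{2} \right)} + e^{-1}) = 0.
So G(s) = e^{s} - \cos{\left(\frac{s}{2} - 1 \right)}.
Check: d/ds[e^{s} - \cos{\left(\frac{s}{2} - 1 \right)}] = e^{s} + \frac{\sin{\left(\frac{s}{2} - 1 \right)}}{2}, which equals G'(s).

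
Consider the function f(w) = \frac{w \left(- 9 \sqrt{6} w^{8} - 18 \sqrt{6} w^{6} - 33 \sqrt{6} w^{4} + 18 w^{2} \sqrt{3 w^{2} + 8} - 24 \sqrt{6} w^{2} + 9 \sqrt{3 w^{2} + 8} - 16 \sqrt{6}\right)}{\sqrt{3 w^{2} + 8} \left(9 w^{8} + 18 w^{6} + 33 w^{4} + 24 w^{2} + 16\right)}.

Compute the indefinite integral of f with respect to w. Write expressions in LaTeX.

F(w) = - \frac{6 \sqrt{6} w^{4} \sqrt{3 w^{2} + 8} + 6 \sqrt{6} w^{2} \sqrt{3 w^{2} + 8} + 8 \sqrt{6} \sqrt{3 w^{2} + 8} + 9}{6 \left(3 w^{4} + 3 w^{2} + 4\right)} + C

A candidate is checked by its d/dw: the result must match f(w).
Check: d/dw[- \frac{6 \sqrt{6} w^{4} \sqrt{3 w^{2} + 8} + 6 \sqrt{6} w^{2} \sqrt{3 w^{2} + 8} + 8 \sqrt{6} \sqrt{3 w^{2} + 8} + 9}{6 \left(3 w^{4} + 3 w^{2} + 4\right)}] = \frac{- 9 \sqrt{6} w^{9} - 18 \sqrt{6} w^{7} - 33 \sqrt{6} w^{5} + 18 w^{3} \sqrt{3 w^{2} + 8} - 24 \sqrt{6} w^{3} + 9 w \sqrt{3 w^{2} + 8} - 16 \sqrt{6} w}{9 w^{8} \sqrt{3 w^{2} + 8} + 18 w^{6} \sqrt{3 w^{2} + 8} + 33 w^{4} \sqrt{3 w^{2} + 8} + 24 w^{2} \sqrt{3 w^{2} + 8} + 16 \sqrt{3 w^{2} + 8}}, which equals f(w).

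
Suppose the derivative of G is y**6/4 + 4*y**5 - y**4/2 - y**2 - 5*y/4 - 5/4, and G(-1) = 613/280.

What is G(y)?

G(y) = (30*y**7 + 560*y**6 - 84*y**5 - 280*y**3 - 525*y**2 - 1050*y + 420)/840

The integrand splits into summands that can be handled one at a time.
A general antiderivative is y**7/28 + 2*y**6/3 - y**5/10 - y**3/3 - 5*y**2/8 - 5*y/4 + C.
The condition gives C = 613/280 - (473/280) = 1/2.
So G(y) = (30*y**7 + 560*y**6 - 84*y**5 - 280*y**3 - 525*y**2 - 1050*y + 420)/840.
Check: d/dy[(30*y**7 + 560*y**6 - 84*y**5 - 280*y**3 - 525*y**2 - 1050*y + 420)/840] = y**6/4 + 4*y**5 - y**4/2 - y**2 - 5*y/4 - 5/4 = G'(y).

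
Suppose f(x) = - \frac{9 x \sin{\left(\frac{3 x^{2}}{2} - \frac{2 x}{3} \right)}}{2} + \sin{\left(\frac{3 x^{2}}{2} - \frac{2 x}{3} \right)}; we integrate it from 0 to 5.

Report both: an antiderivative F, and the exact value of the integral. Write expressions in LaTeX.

The substitution u = \frac{3 x^{2}}{2} - \frac{2 x}{3} works: f is exactly (dF/du)*(du/dx) for that inner function.
F(x) = \frac{3 \cos{\left(\frac{3 x^{2}}{2} - \frac{2 x}{3} \right)}}{2} is an antiderivative of f.
Check: d/dx[\frac{3 \cos{\left(\frac{3 x^{2}}{2} - \frac{2 x}{3} \right)}}{2}] = - \frac{9 x \sin{\left(\frac{3 x^{2}}{2} - \frac{2 x}{3} \right)}}{2} + \sin{\left(\frac{3 x^{2}}{2} - \frac{2 x}{3} \right)} = f(x).
F(5) = \frac{3 \cos{\left(\frac{205}{6} \right)}}{2}; F(0) = \frac{3}{2}.
Integral = F(5) - F(0) = - \frac{3}{2} + \frac{3 \cos{\left(\frac{205}{6} \right)}}{2}.

Antiderivative: F(x) = \frac{3 \cos{\left(\frac{3 x^{2}}{2} - \frac{2 x}{3} \right)}}{2}; value = - \frac{3}{2} + \frac{3 \cos{\left(\frac{205}{6} \right)}}{2}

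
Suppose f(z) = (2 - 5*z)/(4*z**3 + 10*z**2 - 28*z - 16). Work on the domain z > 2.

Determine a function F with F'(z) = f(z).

Factor the denominator (2*(z - 2)*(z + 4)*(2*z + 1)) and decompose: f = -9/(35*(2*z + 1)) + 11/(42*(z + 4)) - 2/(15*(z - 2)); each piece integrates to a log, atan, or power term.
Check: d/dz[-(28*log(z - 2) + 27*log(z + 1/2) - 55*log(z + 4))/210] = (2 - 5*z)/(4*z**3 + 10*z**2 - 28*z - 16) = f(z).

An antiderivative is F(z) = -(28*log(z - 2) + 27*log(z + 1/2) - 55*log(z + 4))/210.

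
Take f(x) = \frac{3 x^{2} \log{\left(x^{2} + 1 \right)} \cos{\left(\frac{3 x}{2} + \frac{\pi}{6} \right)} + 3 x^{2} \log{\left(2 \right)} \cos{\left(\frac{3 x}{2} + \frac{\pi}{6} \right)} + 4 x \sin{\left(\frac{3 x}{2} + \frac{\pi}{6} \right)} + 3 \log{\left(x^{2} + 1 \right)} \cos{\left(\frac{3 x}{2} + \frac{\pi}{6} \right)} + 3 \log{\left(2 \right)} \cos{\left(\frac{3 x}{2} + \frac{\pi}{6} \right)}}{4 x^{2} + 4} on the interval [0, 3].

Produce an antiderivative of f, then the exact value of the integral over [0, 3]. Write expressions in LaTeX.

f has the shape u'v + uv' for u = \frac{\log{\left(2 x^{2} + 2 \right)}}{2} and v = \sin{\left(\frac{3 x}{2} + \frac{\pi}{6} \right)} — it is the derivative of the product u*v.
F(x) = \frac{\log{\left(x^{2} + 1 \right)} \sin{\left(\frac{3 x}{2} + \frac{\pi}{6} \right)}}{2} + \frac{\log{\left(2 \right)} \sin{\left(\frac{3 x}{2} + \frac{\pi}{6} \right)}}{2} is an antiderivative of f.
Check: d/dx[\frac{\log{\left(x^{2} + 1 \right)} \sin{\left(\frac{3 x}{2} + \frac{\pi}{6} \right)}}{2} + \frac{\log{\left(2 \right)} \sin{\left(\frac{3 x}{2} + \frac{\pi}{6} \right)}}{2}] = \frac{3 x^{2} \log{\left(x^{2} + 1 \right)} \cos{\left(\frac{3 x}{2} + \frac{\pi}{6} \right)} + 3 x^{2} \log{\left(2 \right)} \cos{\left(\frac{3 x}{2} + \frac{\pi}{6} \right)} + 4 x \sin{\left(\frac{3 x}{2} + \frac{\pi}{6} \right)} + 3 \log{\left(x^{2} + 1 \right)} \cos{\left(\frac{3 x}{2} + \frac{\pi}{6} \right)} + 3 \log{\left(2 \right)} \cos{\left(\frac{3 x}{2} + \frac{\pi}{6} \right)}}{4 x^{2} + 4} = f(x).
F(3) = \frac{\log{\left(10 \right)} \sin{\left(\frac{\pi}{6} + \frac{9}{2} \right)}}{2} + \frac{\log{\left(2 \right)} \sin{\left(\frac{\pi}{6} + \frac{9}{2} \right)}}{2}; F(0) = \frac{\log{\left(2 \right)}}{4}.
Integral = F(3) - F(0) = \frac{\log{\left(20 \right)} \sin{\left(\frac{\pi}{6} + \frac{9}{2} \right)}}{2} - \frac{\log{\left(2 \right)}}{4}.

Antiderivative: F(x) = \frac{\log{\left(x^{2} + 1 \right)} \sin{\left(\frac{3 x}{2} + \frac{\pi}{6} \right)}}{2} + \frac{\log{\left(2 \right)} \sin{\left(\frac{3 x}{2} + \frac{\pi}{6} \right)}}{2}; value = \frac{\log{\left(20 \right)} \sin{\left(\frac{\pi}{6} + \frac{9}{2} \right)}}{2} - \frac{\log{\left(2 \right)}}{4}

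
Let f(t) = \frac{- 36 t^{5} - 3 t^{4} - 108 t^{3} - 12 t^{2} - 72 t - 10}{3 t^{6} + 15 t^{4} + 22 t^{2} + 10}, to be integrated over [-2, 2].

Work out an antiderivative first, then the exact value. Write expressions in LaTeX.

Antiderivative: F(t) = - 3 \log{\left(\frac{t^{4}}{2} + 2 t^{2} + \frac{5}{3} \right)} - \operatorname{atan}{\left(t \right)}; value = - 2 \operatorname{atan}{\left(2 \right)}

Since d/dt undoes antidifferentiation here, F'(t) = f(t) is required of F(t).
F(t) = - 3 \log{\left(\frac{t^{4}}{2} + 2 t^{2} + \frac{5}{3} \right)} - \operatorname{atan}{\left(t \right)} is an antiderivative of f.
Check: d/dt[- 3 \log{\left(\frac{t^{4}}{2} + 2 t^{2} + \frac{5}{3} \right)} - \operatorname{atan}{\left(t \right)}] = \frac{- 36 t^{5} - 3 t^{4} - 108 t^{3} - 12 t^{2} - 72 t - 10}{3 t^{6} + 15 t^{4} + 22 t^{2} + 10} = f(t).
F(2) = - 3 \log{\left(\frac{53}{3} \right)} - \operatorname{atan}{\left(2 \right)}; F(-2) = - 3 \log{\left(\frac{53}{3} \right)} + \operatorname{atan}{\left(2 \right)}.
Integral = F(2) - F(-2) = - 2 \operatorname{atan}{\left(2 \right)}.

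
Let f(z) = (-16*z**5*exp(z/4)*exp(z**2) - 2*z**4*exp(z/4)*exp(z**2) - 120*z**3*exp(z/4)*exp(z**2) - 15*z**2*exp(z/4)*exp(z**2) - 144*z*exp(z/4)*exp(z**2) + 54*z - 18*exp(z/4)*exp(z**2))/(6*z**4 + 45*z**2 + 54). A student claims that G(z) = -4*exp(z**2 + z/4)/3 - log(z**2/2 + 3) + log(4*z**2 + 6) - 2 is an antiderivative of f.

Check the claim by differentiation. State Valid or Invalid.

Valid: G'(z) = f(z).

d/dz[G] = (-16*z**5*exp(z/4)*exp(z**2) - 2*z**4*exp(z/4)*exp(z**2) - 120*z**3*exp(z/4)*exp(z**2) - 15*z**2*exp(z/4)*exp(z**2) - 144*z*exp(z/4)*exp(z**2) + 54*z - 18*exp(z/4)*exp(z**2))/(6*z**4 + 45*z**2 + 54)
This equals f(z) exactly, so the claim holds.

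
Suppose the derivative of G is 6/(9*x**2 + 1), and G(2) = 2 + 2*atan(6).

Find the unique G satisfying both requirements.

G(x) = 2*atan(3*x) + 2

Differentiate the proposed G(x) back; it has to land on the given G'(x).
A general antiderivative is 2*atan(3*x) + C.
The condition gives C = 2 + 2*atan(6) - (2*atan(6)) = 2.
So G(x) = 2*atan(3*x) + 2.
Check: d/dx[2*atan(3*x) + 2] = 6/(9*x**2 + 1) = G'(x).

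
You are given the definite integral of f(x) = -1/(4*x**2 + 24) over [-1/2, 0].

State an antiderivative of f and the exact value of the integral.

Check any antiderivative F(x) by computing F'(x) and comparing it with f(x).
F(x) = -sqrt(6)*atan(sqrt(6)*x/6)/24 is an antiderivative of f.
Check: d/dx[-sqrt(6)*atan(sqrt(6)*x/6)/24] = -1/(4*x**2 + 24) = f(x).
F(0) = 0; F(-1/2) = sqrt(6)*atan(sqrt(6)/12)/24.
Integral = F(0) - F(-1/2) = -sqrt(6)*atan(sqrt(6)/12)/24.

Antiderivative: F(x) = -sqrt(6)*atan(sqrt(6)*x/6)/24; value = -sqrt(6)*atan(sqrt(6)/12)/24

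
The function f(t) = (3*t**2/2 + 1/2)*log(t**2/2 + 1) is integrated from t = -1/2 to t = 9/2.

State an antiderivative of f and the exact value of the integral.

For F(t) to be correct the identity F'(t) - f(t) = 0 must hold.
F(t) = (-2*t**3 + 3*t*(t**2 + 1)*log(t**2/2 + 1) + 6*t - 6*sqrt(2)*atan(sqrt(2)*t/2))/6 is an antiderivative of f.
Check: d/dt[(-2*t**3 + 3*t*(t**2 + 1)*log(t**2/2 + 1) + 6*t - 6*sqrt(2)*atan(sqrt(2)*t/2))/6] = 3*t**2*log(t**2/2 + 1)/2 + log(t**2/2 + 1)/2, which equals f(t).
F(9/2) = -207/8 - sqrt(2)*atan(9*sqrt(2)/4) + 765*log(89/8)/16; F(-1/2) = -11/24 - 5*log(9/8)/16 + sqrt(2)*atan(sqrt(2)/4).
Integral = F(9/2) - F(-1/2) = -305/12 - sqrt(2)*atan(9*sqrt(2)/4) - sqrt(2)*atan(sqrt(2)/4) + 5*log(9/8)/16 + 765*log(89/8)/16.

Antiderivative: F(t) = (-2*t**3 + 3*t*(t**2 + 1)*log(t**2/2 + 1) + 6*t - 6*sqrt(2)*atan(sqrt(2)*t/2))/6; value = -305/12 - sqrt(2)*atan(9*sqrt(2)/4) - sqrt(2)*atan(sqrt(2)/4) + 5*log(9/8)/16 + 765*log(89/8)/16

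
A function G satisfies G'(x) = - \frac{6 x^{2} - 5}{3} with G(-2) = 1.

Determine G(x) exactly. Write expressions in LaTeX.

A first test for any G(x): its x-derivative must equal the given G'(x).
A general antiderivative is - \frac{2 x^{3}}{3} + \frac{5 x}{3} + C.
The condition gives C = 1 - (2) = -1.
So G(x) = - \frac{2 x^{3}}{3} + \frac{5 x}{3} - 1.
Check: d/dx[- \frac{2 x^{3}}{3} + \frac{5 x}{3} - 1] = \frac{5}{3} - 2 x^{2}, which equals G'(x).

G(x) = - \frac{2 x^{3}}{3} + \frac{5 x}{3} - 1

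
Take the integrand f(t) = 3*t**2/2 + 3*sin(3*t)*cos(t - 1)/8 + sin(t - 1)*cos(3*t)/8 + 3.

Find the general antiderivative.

F(t) = t**3/2 + 3*t - cos(3*t)*cos(t - 1)/8 + C

The integrand splits into summands that can be handled one at a time.
Check: d/dt[t**3/2 + 3*t - cos(3*t)*cos(t - 1)/8] = 3*t**2/2 + 3*sin(3*t)*cos(t - 1)/8 + sin(t - 1)*cos(3*t)/8 + 3 = f(t).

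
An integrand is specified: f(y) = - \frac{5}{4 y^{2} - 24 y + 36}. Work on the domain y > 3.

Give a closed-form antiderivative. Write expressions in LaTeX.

Check any antiderivative F(y) by computing F'(y) and comparing it with f(y).
Check: d/dy[\frac{5}{4 \left(y - 3\right)}] = - \frac{5}{4 y^{2} - 24 y + 36} = f(y).

An antiderivative is F(y) = \frac{5}{4 \left(y - 3\right)}.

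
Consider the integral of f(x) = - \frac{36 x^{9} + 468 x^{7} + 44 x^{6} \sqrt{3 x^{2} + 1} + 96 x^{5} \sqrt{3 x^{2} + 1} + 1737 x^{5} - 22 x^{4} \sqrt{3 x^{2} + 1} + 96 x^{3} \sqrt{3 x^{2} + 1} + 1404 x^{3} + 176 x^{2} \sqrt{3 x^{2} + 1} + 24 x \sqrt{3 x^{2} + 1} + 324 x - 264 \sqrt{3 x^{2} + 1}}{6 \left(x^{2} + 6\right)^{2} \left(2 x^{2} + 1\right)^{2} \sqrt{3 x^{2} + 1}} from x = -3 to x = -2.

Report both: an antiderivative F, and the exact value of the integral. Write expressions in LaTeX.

Differentiate the proposed F(x) back; it has to land on f(x) exactly.
F(x) = \frac{6 x \left(x^{2} + 6\right) + 4 \left(2 x + 3\right) \left(2 x^{2} + 1\right) - 3 \left(x^{2} + 6\right) \left(2 x^{2} + 1\right) \sqrt{3 x^{2} + 1}}{6 \left(x^{2} + 6\right) \left(2 x^{2} + 1\right)} is an antiderivative of f.
Check: d/dx[\frac{6 x \left(x^{2} + 6\right) + 4 \left(2 x + 3\right) \left(2 x^{2} + 1\right) - 3 \left(x^{2} + 6\right) \left(2 x^{2} + 1\right) \sqrt{3 x^{2} + 1}}{6 \left(x^{2} + 6\right) \left(2 x^{2} + 1\right)}] = \frac{- 36 x^{9} - 468 x^{7} - 44 x^{6} \sqrt{3 x^{2} + 1} - 96 x^{5} \sqrt{3 x^{2} + 1} - 1737 x^{5} + 22 x^{4} \sqrt{3 x^{2} + 1} - 96 x^{3} \sqrt{3 x^{2} + 1} - 1404 x^{3} - 176 x^{2} \sqrt{3 x^{2} + 1} - 24 x \sqrt{3 x^{2} + 1} - 324 x + 264 \sqrt{3 x^{2} + 1}}{24 x^{8} \sqrt{3 x^{2} + 1} + 312 x^{6} \sqrt{3 x^{2} + 1} + 1158 x^{4} \sqrt{3 x^{2} + 1} + 936 x^{2} \sqrt{3 x^{2} + 1} + 216 \sqrt{3 x^{2} + 1}}, which equals f(x).
F(-2) = - \frac{\sqrt{13}}{2} - \frac{13}{45}; F(-3) = - \sqrt{7} - \frac{83}{285}.
Integral = F(-2) - F(-3) = - \frac{\sqrt{13}}{2} + \frac{2}{855} + \sqrt{7}.

Antiderivative: F(x) = \frac{6 x \left(x^{2} + 6\right) + 4 \left(2 x + 3\right) \left(2 x^{2} + 1\right) - 3 \left(x^{2} + 6\right) \left(2 x^{2} + 1\right) \sqrt{3 x^{2} + 1}}{6 \left(x^{2} + 6\right) \left(2 x^{2} + 1\right)}; value = - \frac{\sqrt{13}}{2} + \frac{2}{855} + \sqrt{7}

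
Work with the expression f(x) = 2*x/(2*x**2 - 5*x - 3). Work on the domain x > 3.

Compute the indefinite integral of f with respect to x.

Factor the denominator ((x - 3)*(2*x + 1)) and decompose: f = 2/(7*(2*x + 1)) + 6/(7*(x - 3)); each piece integrates to a log, atan, or power term.
Check: d/dx[6*log(x - 3)/7 + log(x + 1/2)/7] = 2*x/(2*x**2 - 5*x - 3) = f(x).

F(x) = 6*log(x - 3)/7 + log(x + 1/2)/7 + C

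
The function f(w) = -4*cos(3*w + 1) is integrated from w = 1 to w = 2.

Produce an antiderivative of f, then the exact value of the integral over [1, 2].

Differentiate the proposed F(w) back; it has to land on f(w) exactly.
F(w) = -4*sin(3*w + 1)/3 is an antiderivative of f.
Check: d/dw[-4*sin(3*w + 1)/3] = -4*cos(3*w + 1) = f(w).
F(2) = -4*sin(7)/3; F(1) = -4*sin(4)/3.
Integral = F(2) - F(1) = 4*sin(4)/3 - 4*sin(7)/3.

Antiderivative: F(w) = -4*sin(3*w + 1)/3; value = 4*sin(4)/3 - 4*sin(7)/3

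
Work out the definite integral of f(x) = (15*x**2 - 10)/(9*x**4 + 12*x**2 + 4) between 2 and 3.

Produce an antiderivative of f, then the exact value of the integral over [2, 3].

Antiderivative: F(x) = -5*x/(3*x**2 + 2); value = 40/203

f has the shape u'v + uv' for u = -5*x/3 and v = 1/(x**2 + 2/3) — it is the derivative of the product u*v.
F(x) = -5*x/(3*x**2 + 2) is an antiderivative of f.
Check: d/dx[-5*x/(3*x**2 + 2)] = (15*x**2 - 10)/(9*x**4 + 12*x**2 + 4) = f(x).
F(3) = -15/29; F(2) = -5/7.
Integral = F(3) - F(2) = 40/203.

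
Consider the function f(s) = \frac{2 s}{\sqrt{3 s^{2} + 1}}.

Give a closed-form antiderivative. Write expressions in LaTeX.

f matches the chain-rule pattern g'(h)*h' with inner function h(s) = 3 s^{2} + 1; substituting u = h(s) collapses the integral.
Check: d/ds[\frac{2 \sqrt{3 s^{2} + 1}}{3}] = \frac{2 s}{\sqrt{3 s^{2} + 1}} = f(s).

An antiderivative is F(s) = \frac{2 \sqrt{3 s^{2} + 1}}{3}.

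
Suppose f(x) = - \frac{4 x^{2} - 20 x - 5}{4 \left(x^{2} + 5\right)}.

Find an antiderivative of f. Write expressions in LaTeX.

Any candidate F(x) must reproduce f(x) exactly when differentiated.
Check: d/dx[- x + \frac{5 \log{\left(x^{2} + 5 \right)}}{2} + \frac{5 \sqrt{5} \operatorname{atan}{\left(\frac{\sqrt{5} x}{5} \right)}}{4}] = \frac{- 4 x^{2} + 20 x + 5}{4 x^{2} + 20}, which equals f(x).

An antiderivative is F(x) = - x + \frac{5 \log{\left(x^{2} + 5 \right)}}{2} + \frac{5 \sqrt{5} \operatorname{atan}{\left(\frac{\sqrt{5} x}{5} \right)}}{4}.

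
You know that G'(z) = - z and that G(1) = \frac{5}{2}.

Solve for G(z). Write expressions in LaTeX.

G(z) = 3 - \frac{z^{2}}{2}

A first test for any G(z): its z-derivative must equal the given G'(z).
A general antiderivative is 1 - \frac{z^{2}}{2} + C.
The condition gives C = \frac{5}{2} - (\frac{1}{2}) = 2.
So G(z) = 3 - \frac{z^{2}}{2}.
Check: d/dz[3 - \frac{z^{2}}{2}] = - z = G'(z).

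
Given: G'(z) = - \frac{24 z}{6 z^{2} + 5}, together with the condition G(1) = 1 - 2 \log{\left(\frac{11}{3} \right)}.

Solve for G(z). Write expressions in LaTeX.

G(z) = 1 - 2 \log{\left(2 z^{2} + \frac{5}{3} \right)}

G'(z) matches the chain-rule pattern g'(h)*h' with inner function h(z) = 2 z^{2} + \frac{5}{3}; substituting u = h(z) collapses the integral.
A general antiderivative is - 2 \log{\left(2 z^{2} + \frac{5}{3} \right)} + C.
The condition gives C = 1 - 2 \log{\left(\frac{11}{3} \right)} - (- 2 \log{\left(\frac{11}{3} \right)}) = 1.
So G(z) = 1 - 2 \log{\left(2 z^{2} + \frac{5}{3} \right)}.
Check: d/dz[1 - 2 \log{\left(2 z^{2} + \frac{5}{3} \right)}] = - \frac{24 z}{6 z^{2} + 5} = G'(z).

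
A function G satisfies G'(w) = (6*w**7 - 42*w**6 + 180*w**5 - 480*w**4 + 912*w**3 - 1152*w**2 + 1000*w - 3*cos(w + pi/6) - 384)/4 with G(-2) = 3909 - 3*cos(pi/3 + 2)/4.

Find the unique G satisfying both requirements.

For G(w) to be correct, d/dw[G] must agree with the stated G'(w) identically.
A general antiderivative is 5*w**2 + 3*(w**2/2 - w + 2)**4 - 3*sin(w + pi/6)/4 + C.
The condition gives C = 3909 - 3*cos(pi/3 + 2)/4 - (3908 - 3*cos(pi/3 + 2)/4) = 1.
So G(w) = 5*w**2 + 3*(w**2/2 - w + 2)**4 - 3*sin(w + pi/6)/4 + 1.
Check: d/dw[5*w**2 + 3*(w**2/2 - w + 2)**4 - 3*sin(w + pi/6)/4 + 1] = 3*w**7/2 - 21*w**6/2 + 45*w**5 - 120*w**4 + 228*w**3 - 288*w**2 + 250*w - 3*cos(w + pi/6)/4 - 96, which equals G'(w).

G(w) = 5*w**2 + 3*(w**2/2 - w + 2)**4 - 3*sin(w + pi/6)/4 + 1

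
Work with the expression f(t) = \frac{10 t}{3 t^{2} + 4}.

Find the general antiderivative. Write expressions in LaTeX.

The substitution u = \frac{3 t^{2}}{2} + 2 works: f is exactly (dF/du)*(du/dt) for that inner function.
Check: d/dt[\frac{5 \log{\left(\frac{3 t^{2}}{2} + 2 \right)}}{3}] = \frac{10 t}{3 t^{2} + 4} = f(t).

F(t) = \frac{5 \log{\left(\frac{3 t^{2}}{2} + 2 \right)}}{3} + C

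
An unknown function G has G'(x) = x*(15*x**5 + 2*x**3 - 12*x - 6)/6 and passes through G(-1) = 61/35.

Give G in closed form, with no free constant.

G(x) = (75*x**7 + 14*x**5 - 140*x**3 - 105*x**2 + 420)/210

Whatever form G(x) takes, its d/dx must return the stated G'(x).
A general antiderivative is 5*x**7/14 + x**5/15 - 2*x**3/3 - x**2/2 + C.
The condition gives C = 61/35 - (-9/35) = 2.
So G(x) = (75*x**7 + 14*x**5 - 140*x**3 - 105*x**2 + 420)/210.
Check: d/dx[(75*x**7 + 14*x**5 - 140*x**3 - 105*x**2 + 420)/210] = 5*x**6/2 + x**4/3 - 2*x**2 - x, which equals G'(x).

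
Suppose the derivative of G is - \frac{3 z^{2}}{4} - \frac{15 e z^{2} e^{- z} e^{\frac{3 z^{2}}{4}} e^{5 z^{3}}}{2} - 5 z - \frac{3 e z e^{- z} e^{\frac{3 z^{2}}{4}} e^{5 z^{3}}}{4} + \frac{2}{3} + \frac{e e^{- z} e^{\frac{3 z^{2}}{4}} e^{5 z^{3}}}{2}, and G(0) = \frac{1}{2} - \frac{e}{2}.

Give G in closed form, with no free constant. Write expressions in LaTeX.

G(z) = - \frac{3 z^{3} + 30 z^{2} - 8 z - 6 + 6 e e^{- z} e^{\frac{3 z^{2}}{4}} e^{5 z^{3}}}{12}

The integrand splits into summands that can be handled one at a time.
A general antiderivative is - \frac{z^{3}}{4} - \frac{5 z^{2}}{2} + \frac{2 z}{3} - \frac{e^{5 z^{3} + \frac{3 z^{2}}{4} - z + 1}}{2} + C.
The condition gives C = \frac{1}{2} - \frac{e}{2} - (- \frac{e}{2}) = \frac{1}{2}.
So G(z) = - \frac{3 z^{3} + 30 z^{2} - 8 z - 6 + 6 e e^{- z} e^{\frac{3 z^{2}}{4}} e^{5 z^{3}}}{12}.
Check: d/dz[- \frac{3 z^{3} + 30 z^{2} - 8 z - 6 + 6 e e^{- z} e^{\frac{3 z^{2}}{4}} e^{5 z^{3}}}{12}] = \frac{\left(- 9 z^{2} e^{z} - 90 e z^{2} e^{\frac{3 z^{2}}{4}} e^{5 z^{3}} - 60 z e^{z} - 9 e z e^{\frac{3 z^{2}}{4}} e^{5 z^{3}} + 8 e^{z} + 6 e e^{\frac{3 z^{2}}{4}} e^{5 z^{3}}\right) e^{- z}}{12}, which equals G'(z).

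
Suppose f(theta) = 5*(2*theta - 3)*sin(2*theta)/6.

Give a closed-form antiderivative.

Differentiate the proposed F(theta) back; it has to land on f(theta) exactly.
Check: d/dtheta[5*(-2*theta*cos(2*theta) + sin(2*theta) + 3*cos(2*theta))/12] = 5*theta*sin(2*theta)/3 - 5*sin(2*theta)/2, which equals f(theta).

An antiderivative is F(theta) = 5*(-2*theta*cos(2*theta) + sin(2*theta) + 3*cos(2*theta))/12.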